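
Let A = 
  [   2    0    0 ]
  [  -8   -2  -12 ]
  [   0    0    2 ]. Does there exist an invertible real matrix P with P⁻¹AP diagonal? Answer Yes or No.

Yes

Characteristic polynomial: p(s) = s^3 - 2s^2 - 4s + 8 = (s - 2)^2(s + 2).
s = 2 has algebraic multiplicity 2; rank(A − 2I) = 1, so geometric multiplicity = 2.
Every eigenvalue has geometric = algebraic multiplicity, so A is diagonalizable.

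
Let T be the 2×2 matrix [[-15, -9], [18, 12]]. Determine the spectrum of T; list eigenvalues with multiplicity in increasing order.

Characteristic polynomial: p(λ) = λ^2 + 3λ - 18 = (λ - 3)(λ + 6).
Roots (with multiplicity): -6, 3.

-6, 3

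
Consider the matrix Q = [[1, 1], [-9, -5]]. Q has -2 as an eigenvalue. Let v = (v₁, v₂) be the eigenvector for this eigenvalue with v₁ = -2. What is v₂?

Q + 2I = [[3, 1], [-9, -3]].
Solving (Q + 2I)v = 0 gives the eigenspace spanned by (-2, 6).
With v₁ = -2, v = (-2, 6), so v₂ = 6.

6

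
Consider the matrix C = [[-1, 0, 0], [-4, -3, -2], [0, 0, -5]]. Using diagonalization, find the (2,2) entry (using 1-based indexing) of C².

9

Characteristic polynomial: r^3 + 9r^2 + 23r + 15 = (r + 1)(r + 3)(r + 5), so the eigenvalues are -5, -3, -1.
r=-1: eigenvector (1, -2, 0).
r=-3: eigenvector (0, 1, 0).
r=-5: eigenvector (0, 1, 1).
P = [[1, 0, 0], [-2, 1, 1], [0, 0, 1]], D = diag(-1, -3, -5), P⁻¹ = [[1, 0, 0], [2, 1, -1], [0, 0, 1]].
C² = P·diag(1, 9, 25)·P⁻¹ = [[1, 0, 0], [16, 9, 16], [0, 0, 25]].
The requested entry is 9.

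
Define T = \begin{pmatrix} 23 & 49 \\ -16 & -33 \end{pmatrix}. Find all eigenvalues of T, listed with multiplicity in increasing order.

Characteristic polynomial: p(s) = s^2 + 10s + 25 = (s + 5)^2.
Roots (with multiplicity): -5, -5.

-5, -5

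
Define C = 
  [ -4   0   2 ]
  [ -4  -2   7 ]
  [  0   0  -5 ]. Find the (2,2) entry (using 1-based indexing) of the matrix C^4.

Characteristic polynomial: λ^3 + 11λ^2 + 38λ + 40 = (λ + 2)(λ + 4)(λ + 5), so the eigenvalues are -5, -4, -2.
λ=-4: eigenvector (1, 2, 0).
λ=-2: eigenvector (0, 1, 0).
λ=-5: eigenvector (-2, -5, 1).
P = [[1, 0, -2], [2, 1, -5], [0, 0, 1]], D = diag(-4, -2, -5), P⁻¹ = [[1, 0, 2], [-2, 1, 1], [0, 0, 1]].
C⁴ = P·diag(256, 16, 625)·P⁻¹ = [[256, 0, -738], [480, 16, -2085], [0, 0, 625]].
The requested entry is 16.

16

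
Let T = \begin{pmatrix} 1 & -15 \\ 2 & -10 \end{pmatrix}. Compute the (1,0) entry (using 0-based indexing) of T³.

Characteristic polynomial: r^2 + 9r + 20 = (r + 4)(r + 5), so the eigenvalues are -5, -4.
r=-5: eigenvector (5, 2).
r=-4: eigenvector (3, 1).
P = [[5, 3], [2, 1]], D = diag(-5, -4), P⁻¹ = [[-1, 3], [2, -5]].
T³ = P·diag(-125, -64)·P⁻¹ = [[241, -915], [122, -430]].
The requested entry is 122.

122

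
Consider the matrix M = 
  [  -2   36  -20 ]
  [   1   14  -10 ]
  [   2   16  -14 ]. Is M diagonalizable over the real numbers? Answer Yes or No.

Characteristic polynomial: p(r) = r^3 + 2r^2 - 32r - 96 = (r - 6)(r + 4)^2.
r = -4 has algebraic multiplicity 2; rank(M + 4I) = 2, so geometric multiplicity = 1.
Geometric multiplicity < algebraic multiplicity, so M is not diagonalizable.

No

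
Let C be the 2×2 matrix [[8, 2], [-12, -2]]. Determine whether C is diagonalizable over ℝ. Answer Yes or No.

Characteristic polynomial: p(s) = s^2 - 6s + 8 = (s - 4)(s - 2).
All 2 eigenvalues are distinct, so C is diagonalizable.

Yes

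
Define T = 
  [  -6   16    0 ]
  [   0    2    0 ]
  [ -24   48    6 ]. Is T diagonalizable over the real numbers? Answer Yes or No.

Characteristic polynomial: p(λ) = λ^3 - 2λ^2 - 36λ + 72 = (λ - 6)(λ - 2)(λ + 6).
All 3 eigenvalues are distinct, so T is diagonalizable.

Yes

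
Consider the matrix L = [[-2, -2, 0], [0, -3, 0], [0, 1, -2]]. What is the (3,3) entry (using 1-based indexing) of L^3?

-8

Characteristic polynomial: r^3 + 7r^2 + 16r + 12 = (r + 2)^2(r + 3), so the eigenvalues are -3, -2, -2.
r=-2: eigenvector (0, 0, 1).
r=-3: eigenvector (2, 1, -1).
r=-2: eigenvector (1, 0, 0).
P = [[0, 2, 1], [0, 1, 0], [1, -1, 0]], D = diag(-2, -3, -2), P⁻¹ = [[0, 1, 1], [0, 1, 0], [1, -2, 0]].
L³ = P·diag(-8, -27, -8)·P⁻¹ = [[-8, -38, 0], [0, -27, 0], [0, 19, -8]].
The requested entry is -8.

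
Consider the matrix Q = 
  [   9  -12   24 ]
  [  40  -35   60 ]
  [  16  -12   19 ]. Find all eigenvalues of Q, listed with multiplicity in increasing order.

Characteristic polynomial: p(s) = s^3 + 7s^2 + 7s - 15 = (s - 1)(s + 3)(s + 5).
Roots (with multiplicity): -5, -3, 1.

-5, -3, 1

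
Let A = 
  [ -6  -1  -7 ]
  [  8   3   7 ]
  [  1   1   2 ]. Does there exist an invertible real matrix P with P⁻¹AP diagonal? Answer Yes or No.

No

Characteristic polynomial: p(μ) = μ^3 + μ^2 - 16μ + 20 = (μ - 2)^2(μ + 5).
μ = 2 has algebraic multiplicity 2; rank(A − 2I) = 2, so geometric multiplicity = 1.
Geometric multiplicity < algebraic multiplicity, so A is not diagonalizable.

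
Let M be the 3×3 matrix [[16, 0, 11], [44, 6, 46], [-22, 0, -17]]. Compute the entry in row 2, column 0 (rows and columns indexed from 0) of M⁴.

1342

Characteristic polynomial: t^3 - 5t^2 - 36t + 180 = (t - 6)(t - 5)(t + 6), so the eigenvalues are -6, 5, 6.
t=5: eigenvector (1, 2, -1).
t=6: eigenvector (0, 1, 0).
t=-6: eigenvector (-1, -4, 2).
P = [[1, 0, -1], [2, 1, -4], [-1, 0, 2]], D = diag(5, 6, -6), P⁻¹ = [[2, 0, 1], [0, 1, 2], [1, 0, 1]].
M⁴ = P·diag(625, 1296, 1296)·P⁻¹ = [[-46, 0, -671], [-2684, 1296, -1342], [1342, 0, 1967]].
The requested entry is 1342.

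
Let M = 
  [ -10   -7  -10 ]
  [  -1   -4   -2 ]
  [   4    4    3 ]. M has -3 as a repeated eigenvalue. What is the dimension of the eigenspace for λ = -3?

M + 3I = [[-7, -7, -10], [-1, -1, -2], [4, 4, 6]].
This matrix has rank 2, so its null space has dimension 3 − 2 = 1.

1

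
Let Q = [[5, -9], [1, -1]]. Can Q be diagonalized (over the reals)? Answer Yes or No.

Characteristic polynomial: p(λ) = λ^2 - 4λ + 4 = (λ - 2)^2.
λ = 2 has algebraic multiplicity 2; rank(Q − 2I) = 1, so geometric multiplicity = 1.
Geometric multiplicity < algebraic multiplicity, so Q is not diagonalizable.

No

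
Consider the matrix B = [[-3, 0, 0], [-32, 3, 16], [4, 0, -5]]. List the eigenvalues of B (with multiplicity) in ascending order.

-5, -3, 3

Characteristic polynomial: p(μ) = μ^3 + 5μ^2 - 9μ - 45 = (μ - 3)(μ + 3)(μ + 5).
Roots (with multiplicity): -5, -3, 3.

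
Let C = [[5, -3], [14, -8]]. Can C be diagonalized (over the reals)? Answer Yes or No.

Characteristic polynomial: p(μ) = μ^2 + 3μ + 2 = (μ + 1)(μ + 2).
All 2 eigenvalues are distinct, so C is diagonalizable.

Yes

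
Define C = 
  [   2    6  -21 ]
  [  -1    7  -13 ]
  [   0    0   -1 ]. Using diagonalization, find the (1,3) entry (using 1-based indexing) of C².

Characteristic polynomial: μ^3 - 8μ^2 + 11μ + 20 = (μ - 5)(μ - 4)(μ + 1), so the eigenvalues are -1, 4, 5.
μ=4: eigenvector (3, 1, 0).
μ=5: eigenvector (2, 1, 0).
μ=-1: eigenvector (3, 2, 1).
P = [[3, 2, 3], [1, 1, 2], [0, 0, 1]], D = diag(4, 5, -1), P⁻¹ = [[1, -2, 1], [-1, 3, -3], [0, 0, 1]].
C² = P·diag(16, 25, 1)·P⁻¹ = [[-2, 54, -99], [-9, 43, -57], [0, 0, 1]].
The requested entry is -99.

-99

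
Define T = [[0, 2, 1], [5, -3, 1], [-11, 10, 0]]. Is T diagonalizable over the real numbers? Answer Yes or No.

No

Characteristic polynomial: p(μ) = μ^3 + 3μ^2 - 9μ + 5 = (μ - 1)^2(μ + 5).
μ = 1 has algebraic multiplicity 2; rank(T − 1I) = 2, so geometric multiplicity = 1.
Geometric multiplicity < algebraic multiplicity, so T is not diagonalizable.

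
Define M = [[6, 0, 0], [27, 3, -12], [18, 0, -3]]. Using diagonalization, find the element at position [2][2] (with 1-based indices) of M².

9

Characteristic polynomial: t^3 - 6t^2 - 9t + 54 = (t - 6)(t - 3)(t + 3), so the eigenvalues are -3, 3, 6.
t=6: eigenvector (1, 1, 2).
t=3: eigenvector (0, 1, 0).
t=-3: eigenvector (0, 2, 1).
P = [[1, 0, 0], [1, 1, 2], [2, 0, 1]], D = diag(6, 3, -3), P⁻¹ = [[1, 0, 0], [3, 1, -2], [-2, 0, 1]].
M² = P·diag(36, 9, 9)·P⁻¹ = [[36, 0, 0], [27, 9, 0], [54, 0, 9]].
The requested entry is 9.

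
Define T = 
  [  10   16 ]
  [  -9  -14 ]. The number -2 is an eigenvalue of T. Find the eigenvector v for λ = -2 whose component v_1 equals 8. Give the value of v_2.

T + 2I = [[12, 16], [-9, -12]].
Solving (T + 2I)v = 0 gives the eigenspace spanned by (8, -6).
With v_1 = 8, v = (8, -6), so v_2 = -6.

-6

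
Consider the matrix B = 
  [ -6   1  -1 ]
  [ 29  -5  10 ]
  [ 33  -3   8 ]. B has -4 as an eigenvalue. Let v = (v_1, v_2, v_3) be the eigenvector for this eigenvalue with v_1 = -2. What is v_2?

2

B + 4I = [[-2, 1, -1], [29, -1, 10], [33, -3, 12]].
Solving (B + 4I)v = 0 gives the eigenspace spanned by (-2, 2, 6).
With v_1 = -2, v = (-2, 2, 6), so v_2 = 2.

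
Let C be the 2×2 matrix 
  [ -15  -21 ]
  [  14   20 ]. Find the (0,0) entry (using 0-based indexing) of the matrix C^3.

-435

Characteristic polynomial: t^2 - 5t - 6 = (t - 6)(t + 1), so the eigenvalues are -1, 6.
t=-1: eigenvector (3, -2).
t=6: eigenvector (-1, 1).
P = [[3, -1], [-2, 1]], D = diag(-1, 6), P⁻¹ = [[1, 1], [2, 3]].
C³ = P·diag(-1, 216)·P⁻¹ = [[-435, -651], [434, 650]].
The requested entry is -435.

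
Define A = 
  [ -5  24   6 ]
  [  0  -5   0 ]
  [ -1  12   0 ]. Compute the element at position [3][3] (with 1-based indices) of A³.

Characteristic polynomial: λ^3 + 10λ^2 + 31λ + 30 = (λ + 2)(λ + 3)(λ + 5), so the eigenvalues are -5, -3, -2.
λ=-3: eigenvector (3, 0, 1).
λ=-5: eigenvector (-8, 1, -4).
λ=-2: eigenvector (2, 0, 1).
P = [[3, -8, 2], [0, 1, 0], [1, -4, 1]], D = diag(-3, -5, -2), P⁻¹ = [[1, 0, -2], [0, 1, 0], [-1, 4, 3]].
A³ = P·diag(-27, -125, -8)·P⁻¹ = [[-65, 936, 114], [0, -125, 0], [-19, 468, 30]].
The requested entry is 30.

30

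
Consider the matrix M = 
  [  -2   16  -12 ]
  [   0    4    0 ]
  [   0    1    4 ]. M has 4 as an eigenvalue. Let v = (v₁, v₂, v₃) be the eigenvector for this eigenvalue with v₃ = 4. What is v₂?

M − 4I = [[-6, 16, -12], [0, 0, 0], [0, 1, 0]].
Solving (M − 4I)v = 0 gives the eigenspace spanned by (-8, 0, 4).
With v₃ = 4, v = (-8, 0, 4), so v₂ = 0.

0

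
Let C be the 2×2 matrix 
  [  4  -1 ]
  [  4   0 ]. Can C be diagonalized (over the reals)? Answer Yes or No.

Characteristic polynomial: p(r) = r^2 - 4r + 4 = (r - 2)^2.
r = 2 has algebraic multiplicity 2; rank(C − 2I) = 1, so geometric multiplicity = 1.
Geometric multiplicity < algebraic multiplicity, so C is not diagonalizable.

No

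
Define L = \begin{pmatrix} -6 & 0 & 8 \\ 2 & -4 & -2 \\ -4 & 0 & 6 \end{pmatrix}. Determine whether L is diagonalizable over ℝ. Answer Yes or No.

Yes

Characteristic polynomial: p(s) = s^3 + 4s^2 - 4s - 16 = (s - 2)(s + 2)(s + 4).
All 3 eigenvalues are distinct, so L is diagonalizable.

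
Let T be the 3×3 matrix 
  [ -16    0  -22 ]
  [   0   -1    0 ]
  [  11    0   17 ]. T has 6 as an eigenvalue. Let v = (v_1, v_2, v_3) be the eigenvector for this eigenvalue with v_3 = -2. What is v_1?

2

T − 6I = [[-22, 0, -22], [0, -7, 0], [11, 0, 11]].
Solving (T − 6I)v = 0 gives the eigenspace spanned by (2, 0, -2).
With v_3 = -2, v = (2, 0, -2), so v_1 = 2.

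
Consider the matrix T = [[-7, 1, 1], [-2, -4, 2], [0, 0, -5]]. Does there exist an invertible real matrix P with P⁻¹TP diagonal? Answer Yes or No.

Characteristic polynomial: p(μ) = μ^3 + 16μ^2 + 85μ + 150 = (μ + 5)^2(μ + 6).
μ = -5 has algebraic multiplicity 2; rank(T + 5I) = 2, so geometric multiplicity = 1.
Geometric multiplicity < algebraic multiplicity, so T is not diagonalizable.

No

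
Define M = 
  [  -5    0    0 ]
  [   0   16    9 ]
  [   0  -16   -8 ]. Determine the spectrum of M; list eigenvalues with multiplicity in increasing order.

-5, 4, 4

Characteristic polynomial: p(λ) = λ^3 - 3λ^2 - 24λ + 80 = (λ - 4)^2(λ + 5).
Roots (with multiplicity): -5, 4, 4.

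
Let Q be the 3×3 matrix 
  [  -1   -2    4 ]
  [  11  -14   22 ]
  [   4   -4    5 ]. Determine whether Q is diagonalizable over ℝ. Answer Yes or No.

Characteristic polynomial: p(t) = t^3 + 10t^2 + 33t + 36 = (t + 3)^2(t + 4).
t = -3 has algebraic multiplicity 2; rank(Q + 3I) = 1, so geometric multiplicity = 2.
Every eigenvalue has geometric = algebraic multiplicity, so Q is diagonalizable.

Yes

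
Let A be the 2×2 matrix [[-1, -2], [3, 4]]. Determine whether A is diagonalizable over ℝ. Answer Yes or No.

Characteristic polynomial: p(t) = t^2 - 3t + 2 = (t - 2)(t - 1).
All 2 eigenvalues are distinct, so A is diagonalizable.

Yes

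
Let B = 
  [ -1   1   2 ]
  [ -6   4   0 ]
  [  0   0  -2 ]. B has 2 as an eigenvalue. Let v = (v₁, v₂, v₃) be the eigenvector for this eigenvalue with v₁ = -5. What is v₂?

B − 2I = [[-3, 1, 2], [-6, 2, 0], [0, 0, -4]].
Solving (B − 2I)v = 0 gives the eigenspace spanned by (-5, -15, 0).
With v₁ = -5, v = (-5, -15, 0), so v₂ = -15.

-15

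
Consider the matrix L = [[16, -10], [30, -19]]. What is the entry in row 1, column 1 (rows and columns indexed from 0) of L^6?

16381

Characteristic polynomial: t^2 + 3t - 4 = (t - 1)(t + 4), so the eigenvalues are -4, 1.
t=1: eigenvector (-2, -3).
t=-4: eigenvector (1, 2).
P = [[-2, 1], [-3, 2]], D = diag(1, -4), P⁻¹ = [[-2, 1], [-3, 2]].
L⁶ = P·diag(1, 4096)·P⁻¹ = [[-12284, 8190], [-24570, 16381]].
The requested entry is 16381.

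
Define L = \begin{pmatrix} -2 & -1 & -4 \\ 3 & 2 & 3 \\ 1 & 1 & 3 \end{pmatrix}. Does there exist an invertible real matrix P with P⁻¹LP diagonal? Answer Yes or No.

Characteristic polynomial: p(λ) = λ^3 - 3λ^2 + 4 = (λ - 2)^2(λ + 1).
λ = 2 has algebraic multiplicity 2; rank(L − 2I) = 2, so geometric multiplicity = 1.
Geometric multiplicity < algebraic multiplicity, so L is not diagonalizable.

No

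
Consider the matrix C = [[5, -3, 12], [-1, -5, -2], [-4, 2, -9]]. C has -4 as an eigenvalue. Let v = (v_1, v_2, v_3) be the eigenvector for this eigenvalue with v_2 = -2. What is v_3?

C + 4I = [[9, -3, 12], [-1, -1, -2], [-4, 2, -5]].
Solving (C + 4I)v = 0 gives the eigenspace spanned by (-6, -2, 4).
With v_2 = -2, v = (-6, -2, 4), so v_3 = 4.

4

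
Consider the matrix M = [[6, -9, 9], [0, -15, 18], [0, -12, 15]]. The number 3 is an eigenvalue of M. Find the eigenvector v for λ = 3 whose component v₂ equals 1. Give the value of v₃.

M − 3I = [[3, -9, 9], [0, -18, 18], [0, -12, 12]].
Solving (M − 3I)v = 0 gives the eigenspace spanned by (0, 1, 1).
With v₂ = 1, v = (0, 1, 1), so v₃ = 1.

1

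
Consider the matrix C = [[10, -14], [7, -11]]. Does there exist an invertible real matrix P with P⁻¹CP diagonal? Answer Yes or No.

Characteristic polynomial: p(r) = r^2 + r - 12 = (r - 3)(r + 4).
All 2 eigenvalues are distinct, so C is diagonalizable.

Yes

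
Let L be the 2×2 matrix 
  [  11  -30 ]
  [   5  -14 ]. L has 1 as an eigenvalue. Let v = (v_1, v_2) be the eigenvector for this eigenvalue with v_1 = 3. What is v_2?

L − 1I = [[10, -30], [5, -15]].
Solving (L − 1I)v = 0 gives the eigenspace spanned by (3, 1).
With v_1 = 3, v = (3, 1), so v_2 = 1.

1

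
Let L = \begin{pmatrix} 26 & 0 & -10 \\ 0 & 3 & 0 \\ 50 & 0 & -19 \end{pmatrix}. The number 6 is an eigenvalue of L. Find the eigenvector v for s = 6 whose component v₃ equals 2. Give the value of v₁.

L − 6I = [[20, 0, -10], [0, -3, 0], [50, 0, -25]].
Solving (L − 6I)v = 0 gives the eigenspace spanned by (1, 0, 2).
With v₃ = 2, v = (1, 0, 2), so v₁ = 1.

1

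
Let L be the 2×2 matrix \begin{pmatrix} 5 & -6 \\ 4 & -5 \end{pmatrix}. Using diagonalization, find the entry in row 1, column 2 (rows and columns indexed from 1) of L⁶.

0

Characteristic polynomial: r^2 - 1 = (r - 1)(r + 1), so the eigenvalues are -1, 1.
r=1: eigenvector (-3, -2).
r=-1: eigenvector (1, 1).
P = [[-3, 1], [-2, 1]], D = diag(1, -1), P⁻¹ = [[-1, 1], [-2, 3]].
L⁶ = P·diag(1, 1)·P⁻¹ = [[1, 0], [0, 1]].
The requested entry is 0.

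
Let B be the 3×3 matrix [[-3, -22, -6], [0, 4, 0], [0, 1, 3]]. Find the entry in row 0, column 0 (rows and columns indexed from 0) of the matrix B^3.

-27

Characteristic polynomial: λ^3 - 4λ^2 - 9λ + 36 = (λ - 4)(λ - 3)(λ + 3), so the eigenvalues are -3, 3, 4.
λ=-3: eigenvector (1, 0, 0).
λ=4: eigenvector (-4, 1, 1).
λ=3: eigenvector (-1, 0, 1).
P = [[1, -4, -1], [0, 1, 0], [0, 1, 1]], D = diag(-3, 4, 3), P⁻¹ = [[1, 3, 1], [0, 1, 0], [0, -1, 1]].
B³ = P·diag(-27, 64, 27)·P⁻¹ = [[-27, -310, -54], [0, 64, 0], [0, 37, 27]].
The requested entry is -27.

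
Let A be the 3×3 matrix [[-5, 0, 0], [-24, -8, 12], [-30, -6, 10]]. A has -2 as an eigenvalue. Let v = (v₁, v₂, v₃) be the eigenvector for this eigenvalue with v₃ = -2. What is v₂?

A + 2I = [[-3, 0, 0], [-24, -6, 12], [-30, -6, 12]].
Solving (A + 2I)v = 0 gives the eigenspace spanned by (0, -4, -2).
With v₃ = -2, v = (0, -4, -2), so v₂ = -4.

-4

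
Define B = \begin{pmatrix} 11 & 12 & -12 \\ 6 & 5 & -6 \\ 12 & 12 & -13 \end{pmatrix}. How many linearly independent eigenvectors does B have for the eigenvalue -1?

2

B + 1I = [[12, 12, -12], [6, 6, -6], [12, 12, -12]].
This matrix has rank 1, so its null space has dimension 3 − 1 = 2.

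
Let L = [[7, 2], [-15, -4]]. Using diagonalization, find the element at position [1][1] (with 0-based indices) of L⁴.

-74

Characteristic polynomial: r^2 - 3r + 2 = (r - 2)(r - 1), so the eigenvalues are 1, 2.
r=1: eigenvector (1, -3).
r=2: eigenvector (2, -5).
P = [[1, 2], [-3, -5]], D = diag(1, 2), P⁻¹ = [[-5, -2], [3, 1]].
L⁴ = P·diag(1, 16)·P⁻¹ = [[91, 30], [-225, -74]].
The requested entry is -74.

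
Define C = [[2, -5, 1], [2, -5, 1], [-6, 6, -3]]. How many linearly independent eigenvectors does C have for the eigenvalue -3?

C + 3I = [[5, -5, 1], [2, -2, 1], [-6, 6, 0]].
This matrix has rank 2, so its null space has dimension 3 − 2 = 1.

1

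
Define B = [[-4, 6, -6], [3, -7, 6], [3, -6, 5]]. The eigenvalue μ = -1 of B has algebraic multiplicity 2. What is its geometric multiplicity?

B + 1I = [[-3, 6, -6], [3, -6, 6], [3, -6, 6]].
This matrix has rank 1, so its null space has dimension 3 − 1 = 2.

2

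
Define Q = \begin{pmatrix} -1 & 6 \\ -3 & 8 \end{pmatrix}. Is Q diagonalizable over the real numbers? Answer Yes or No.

Yes

Characteristic polynomial: p(s) = s^2 - 7s + 10 = (s - 5)(s - 2).
All 2 eigenvalues are distinct, so Q is diagonalizable.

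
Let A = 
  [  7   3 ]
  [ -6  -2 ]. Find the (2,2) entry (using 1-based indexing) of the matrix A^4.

Characteristic polynomial: s^2 - 5s + 4 = (s - 4)(s - 1), so the eigenvalues are 1, 4.
s=4: eigenvector (-1, 1).
s=1: eigenvector (-1, 2).
P = [[-1, -1], [1, 2]], D = diag(4, 1), P⁻¹ = [[-2, -1], [1, 1]].
A⁴ = P·diag(256, 1)·P⁻¹ = [[511, 255], [-510, -254]].
The requested entry is -254.

-254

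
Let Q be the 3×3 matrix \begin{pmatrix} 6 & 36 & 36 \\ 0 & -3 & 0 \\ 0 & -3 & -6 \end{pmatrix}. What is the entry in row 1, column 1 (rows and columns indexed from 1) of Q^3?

216

Characteristic polynomial: t^3 + 3t^2 - 36t - 108 = (t - 6)(t + 3)(t + 6), so the eigenvalues are -6, -3, 6.
t=6: eigenvector (1, 0, 0).
t=-3: eigenvector (0, 1, -1).
t=-6: eigenvector (-3, 0, 1).
P = [[1, 0, -3], [0, 1, 0], [0, -1, 1]], D = diag(6, -3, -6), P⁻¹ = [[1, 3, 3], [0, 1, 0], [0, 1, 1]].
Q³ = P·diag(216, -27, -216)·P⁻¹ = [[216, 1296, 1296], [0, -27, 0], [0, -189, -216]].
The requested entry is 216.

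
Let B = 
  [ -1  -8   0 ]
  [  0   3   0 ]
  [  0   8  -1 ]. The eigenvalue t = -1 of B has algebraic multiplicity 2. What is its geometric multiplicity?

2

B + 1I = [[0, -8, 0], [0, 4, 0], [0, 8, 0]].
This matrix has rank 1, so its null space has dimension 3 − 1 = 2.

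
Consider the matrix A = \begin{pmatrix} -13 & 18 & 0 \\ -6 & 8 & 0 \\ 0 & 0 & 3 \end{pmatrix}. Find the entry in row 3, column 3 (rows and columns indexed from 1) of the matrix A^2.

Characteristic polynomial: μ^3 + 2μ^2 - 11μ - 12 = (μ - 3)(μ + 1)(μ + 4), so the eigenvalues are -4, -1, 3.
μ=-4: eigenvector (2, 1, 0).
μ=-1: eigenvector (3, 2, 0).
μ=3: eigenvector (0, 0, 1).
P = [[2, 3, 0], [1, 2, 0], [0, 0, 1]], D = diag(-4, -1, 3), P⁻¹ = [[2, -3, 0], [-1, 2, 0], [0, 0, 1]].
A² = P·diag(16, 1, 9)·P⁻¹ = [[61, -90, 0], [30, -44, 0], [0, 0, 9]].
The requested entry is 9.

9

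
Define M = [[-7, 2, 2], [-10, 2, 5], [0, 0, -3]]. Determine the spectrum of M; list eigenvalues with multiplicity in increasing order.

Characteristic polynomial: p(s) = s^3 + 8s^2 + 21s + 18 = (s + 2)(s + 3)^2.
Roots (with multiplicity): -3, -3, -2.

-3, -3, -2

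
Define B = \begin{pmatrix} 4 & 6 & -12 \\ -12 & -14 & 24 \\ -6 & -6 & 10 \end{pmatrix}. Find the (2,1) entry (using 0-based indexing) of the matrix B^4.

-240

Characteristic polynomial: t^3 - 12t - 16 = (t - 4)(t + 2)^2, so the eigenvalues are -2, -2, 4.
t=4: eigenvector (-1, 2, 1).
t=-2: eigenvector (-1, 3, 1).
t=-2: eigenvector (-2, 4, 1).
P = [[-1, -1, -2], [2, 3, 4], [1, 1, 1]], D = diag(4, -2, -2), P⁻¹ = [[-1, -1, 2], [2, 1, 0], [-1, 0, -1]].
B⁴ = P·diag(256, 16, 16)·P⁻¹ = [[256, 240, -480], [-480, -464, 960], [-240, -240, 496]].
The requested entry is -240.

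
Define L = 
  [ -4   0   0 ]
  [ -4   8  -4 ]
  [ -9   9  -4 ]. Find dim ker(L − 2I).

1

L − 2I = [[-6, 0, 0], [-4, 6, -4], [-9, 9, -6]].
This matrix has rank 2, so its null space has dimension 3 − 2 = 1.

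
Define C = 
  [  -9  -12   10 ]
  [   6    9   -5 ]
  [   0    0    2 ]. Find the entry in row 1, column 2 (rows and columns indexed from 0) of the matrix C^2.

Characteristic polynomial: s^3 - 2s^2 - 9s + 18 = (s - 3)(s - 2)(s + 3), so the eigenvalues are -3, 2, 3.
s=2: eigenvector (2, -1, 1).
s=-3: eigenvector (-2, 1, 0).
s=3: eigenvector (-1, 1, 0).
P = [[2, -2, -1], [-1, 1, 1], [1, 0, 0]], D = diag(2, -3, 3), P⁻¹ = [[0, 0, 1], [-1, -1, 1], [1, 2, 0]].
C² = P·diag(4, 9, 9)·P⁻¹ = [[9, 0, -10], [0, 9, 5], [0, 0, 4]].
The requested entry is 5.

5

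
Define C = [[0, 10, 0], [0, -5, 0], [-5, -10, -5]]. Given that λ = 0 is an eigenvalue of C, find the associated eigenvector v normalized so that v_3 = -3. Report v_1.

C = [[0, 10, 0], [0, -5, 0], [-5, -10, -5]].
Solving (C)v = 0 gives the eigenspace spanned by (3, 0, -3).
With v_3 = -3, v = (3, 0, -3), so v_1 = 3.

3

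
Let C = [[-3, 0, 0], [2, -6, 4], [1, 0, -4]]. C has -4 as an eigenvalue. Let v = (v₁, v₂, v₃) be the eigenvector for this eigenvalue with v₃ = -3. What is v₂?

C + 4I = [[1, 0, 0], [2, -2, 4], [1, 0, 0]].
Solving (C + 4I)v = 0 gives the eigenspace spanned by (0, -6, -3).
With v₃ = -3, v = (0, -6, -3), so v₂ = -6.

-6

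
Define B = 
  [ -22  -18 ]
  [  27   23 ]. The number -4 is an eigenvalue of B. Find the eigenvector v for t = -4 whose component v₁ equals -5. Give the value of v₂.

B + 4I = [[-18, -18], [27, 27]].
Solving (B + 4I)v = 0 gives the eigenspace spanned by (-5, 5).
With v₁ = -5, v = (-5, 5), so v₂ = 5.

5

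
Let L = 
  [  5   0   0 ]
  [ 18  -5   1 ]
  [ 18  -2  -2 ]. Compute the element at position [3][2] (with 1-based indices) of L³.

Characteristic polynomial: μ^3 + 2μ^2 - 23μ - 60 = (μ - 5)(μ + 3)(μ + 4), so the eigenvalues are -4, -3, 5.
μ=5: eigenvector (1, 2, 2).
μ=-3: eigenvector (0, 1, 2).
μ=-4: eigenvector (0, -1, -1).
P = [[1, 0, 0], [2, 1, -1], [2, 2, -1]], D = diag(5, -3, -4), P⁻¹ = [[1, 0, 0], [0, -1, 1], [2, -2, 1]].
L³ = P·diag(125, -27, -64)·P⁻¹ = [[125, 0, 0], [378, -101, 37], [378, -74, 10]].
The requested entry is -74.

-74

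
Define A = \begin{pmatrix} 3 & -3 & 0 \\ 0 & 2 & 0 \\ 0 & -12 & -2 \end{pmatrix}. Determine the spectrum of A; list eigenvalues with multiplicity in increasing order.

-2, 2, 3

Characteristic polynomial: p(λ) = λ^3 - 3λ^2 - 4λ + 12 = (λ - 3)(λ - 2)(λ + 2).
Roots (with multiplicity): -2, 2, 3.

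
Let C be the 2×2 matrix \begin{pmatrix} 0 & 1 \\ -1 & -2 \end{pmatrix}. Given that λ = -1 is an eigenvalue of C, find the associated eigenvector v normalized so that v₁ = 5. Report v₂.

C + 1I = [[1, 1], [-1, -1]].
Solving (C + 1I)v = 0 gives the eigenspace spanned by (5, -5).
With v₁ = 5, v = (5, -5), so v₂ = -5.

-5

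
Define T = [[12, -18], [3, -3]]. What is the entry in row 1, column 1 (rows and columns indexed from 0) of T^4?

Characteristic polynomial: s^2 - 9s + 18 = (s - 6)(s - 3), so the eigenvalues are 3, 6.
s=3: eigenvector (2, 1).
s=6: eigenvector (3, 1).
P = [[2, 3], [1, 1]], D = diag(3, 6), P⁻¹ = [[-1, 3], [1, -2]].
T⁴ = P·diag(81, 1296)·P⁻¹ = [[3726, -7290], [1215, -2349]].
The requested entry is -2349.

-2349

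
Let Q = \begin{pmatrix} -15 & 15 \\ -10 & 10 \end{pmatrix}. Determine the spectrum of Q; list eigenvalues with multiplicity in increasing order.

Characteristic polynomial: p(λ) = λ^2 + 5λ = λ(λ + 5).
Roots (with multiplicity): -5, 0.

-5, 0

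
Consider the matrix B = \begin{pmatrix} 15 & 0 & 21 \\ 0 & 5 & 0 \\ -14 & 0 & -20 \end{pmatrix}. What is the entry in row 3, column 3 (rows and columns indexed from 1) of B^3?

Characteristic polynomial: s^3 - 31s + 30 = (s - 5)(s - 1)(s + 6), so the eigenvalues are -6, 1, 5.
s=1: eigenvector (3, 0, -2).
s=5: eigenvector (0, 1, 0).
s=-6: eigenvector (-1, 0, 1).
P = [[3, 0, -1], [0, 1, 0], [-2, 0, 1]], D = diag(1, 5, -6), P⁻¹ = [[1, 0, 1], [0, 1, 0], [2, 0, 3]].
B³ = P·diag(1, 125, -216)·P⁻¹ = [[435, 0, 651], [0, 125, 0], [-434, 0, -650]].
The requested entry is -650.

-650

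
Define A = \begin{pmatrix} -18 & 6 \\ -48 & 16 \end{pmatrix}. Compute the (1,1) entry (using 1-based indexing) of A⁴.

144

Characteristic polynomial: t^2 + 2t = t(t + 2), so the eigenvalues are -2, 0.
t=-2: eigenvector (-3, -8).
t=0: eigenvector (1, 3).
P = [[-3, 1], [-8, 3]], D = diag(-2, 0), P⁻¹ = [[-3, 1], [-8, 3]].
A⁴ = P·diag(16, 0)·P⁻¹ = [[144, -48], [384, -128]].
The requested entry is 144.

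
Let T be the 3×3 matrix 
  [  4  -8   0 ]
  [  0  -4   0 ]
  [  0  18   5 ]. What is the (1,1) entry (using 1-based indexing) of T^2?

Characteristic polynomial: s^3 - 5s^2 - 16s + 80 = (s - 5)(s - 4)(s + 4), so the eigenvalues are -4, 4, 5.
s=4: eigenvector (1, 0, 0).
s=-4: eigenvector (1, 1, -2).
s=5: eigenvector (0, 0, 1).
P = [[1, 1, 0], [0, 1, 0], [0, -2, 1]], D = diag(4, -4, 5), P⁻¹ = [[1, -1, 0], [0, 1, 0], [0, 2, 1]].
T² = P·diag(16, 16, 25)·P⁻¹ = [[16, 0, 0], [0, 16, 0], [0, 18, 25]].
The requested entry is 16.

16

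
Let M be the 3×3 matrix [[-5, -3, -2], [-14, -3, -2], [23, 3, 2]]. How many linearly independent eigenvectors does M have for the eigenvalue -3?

1

M + 3I = [[-2, -3, -2], [-14, 0, -2], [23, 3, 5]].
This matrix has rank 2, so its null space has dimension 3 − 2 = 1.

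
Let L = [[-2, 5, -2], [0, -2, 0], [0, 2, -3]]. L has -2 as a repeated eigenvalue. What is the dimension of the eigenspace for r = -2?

L + 2I = [[0, 5, -2], [0, 0, 0], [0, 2, -1]].
This matrix has rank 2, so its null space has dimension 3 − 2 = 1.

1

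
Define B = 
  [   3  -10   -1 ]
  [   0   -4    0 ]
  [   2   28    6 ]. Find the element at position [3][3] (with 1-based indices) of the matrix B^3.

186

Characteristic polynomial: λ^3 - 5λ^2 - 16λ + 80 = (λ - 5)(λ - 4)(λ + 4), so the eigenvalues are -4, 4, 5.
λ=5: eigenvector (-1, 0, 2).
λ=-4: eigenvector (1, 1, -3).
λ=4: eigenvector (-1, 0, 1).
P = [[-1, 1, -1], [0, 1, 0], [2, -3, 1]], D = diag(5, -4, 4), P⁻¹ = [[1, 2, 1], [0, 1, 0], [-2, -1, -1]].
B³ = P·diag(125, -64, 64)·P⁻¹ = [[3, -250, -61], [0, -64, 0], [122, 628, 186]].
The requested entry is 186.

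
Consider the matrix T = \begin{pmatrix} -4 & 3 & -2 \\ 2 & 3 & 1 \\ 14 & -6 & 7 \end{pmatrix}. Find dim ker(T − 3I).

T − 3I = [[-7, 3, -2], [2, 0, 1], [14, -6, 4]].
This matrix has rank 2, so its null space has dimension 3 − 2 = 1.

1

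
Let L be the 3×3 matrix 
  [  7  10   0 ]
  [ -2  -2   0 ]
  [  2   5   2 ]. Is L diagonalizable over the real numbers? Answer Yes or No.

No

Characteristic polynomial: p(μ) = μ^3 - 7μ^2 + 16μ - 12 = (μ - 3)(μ - 2)^2.
μ = 2 has algebraic multiplicity 2; rank(L − 2I) = 2, so geometric multiplicity = 1.
Geometric multiplicity < algebraic multiplicity, so L is not diagonalizable.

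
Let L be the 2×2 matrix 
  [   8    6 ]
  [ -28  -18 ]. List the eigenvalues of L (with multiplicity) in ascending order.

Characteristic polynomial: p(r) = r^2 + 10r + 24 = (r + 4)(r + 6).
Roots (with multiplicity): -6, -4.

-6, -4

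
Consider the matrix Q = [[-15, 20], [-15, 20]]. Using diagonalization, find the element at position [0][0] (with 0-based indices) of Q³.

-375

Characteristic polynomial: s^2 - 5s = s(s - 5), so the eigenvalues are 0, 5.
s=0: eigenvector (4, 3).
s=5: eigenvector (1, 1).
P = [[4, 1], [3, 1]], D = diag(0, 5), P⁻¹ = [[1, -1], [-3, 4]].
Q³ = P·diag(0, 125)·P⁻¹ = [[-375, 500], [-375, 500]].
The requested entry is -375.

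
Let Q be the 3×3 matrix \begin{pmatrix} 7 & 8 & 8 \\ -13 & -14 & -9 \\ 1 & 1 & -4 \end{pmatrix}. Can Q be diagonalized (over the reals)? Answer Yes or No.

Characteristic polynomial: p(μ) = μ^3 + 11μ^2 + 35μ + 25 = (μ + 1)(μ + 5)^2.
μ = -5 has algebraic multiplicity 2; rank(Q + 5I) = 2, so geometric multiplicity = 1.
Geometric multiplicity < algebraic multiplicity, so Q is not diagonalizable.

No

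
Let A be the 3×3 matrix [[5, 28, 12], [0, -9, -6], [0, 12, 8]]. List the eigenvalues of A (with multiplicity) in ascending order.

-1, 0, 5

Characteristic polynomial: p(μ) = μ^3 - 4μ^2 - 5μ = μ(μ - 5)(μ + 1).
Roots (with multiplicity): -1, 0, 5.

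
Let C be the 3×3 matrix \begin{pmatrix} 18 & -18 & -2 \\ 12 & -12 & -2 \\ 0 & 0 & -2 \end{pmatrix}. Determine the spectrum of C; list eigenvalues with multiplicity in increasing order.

Characteristic polynomial: p(s) = s^3 - 4s^2 - 12s = s(s - 6)(s + 2).
Roots (with multiplicity): -2, 0, 6.

-2, 0, 6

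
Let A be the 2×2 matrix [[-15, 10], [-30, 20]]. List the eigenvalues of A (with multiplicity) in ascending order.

Characteristic polynomial: p(λ) = λ^2 - 5λ = λ(λ - 5).
Roots (with multiplicity): 0, 5.

0, 5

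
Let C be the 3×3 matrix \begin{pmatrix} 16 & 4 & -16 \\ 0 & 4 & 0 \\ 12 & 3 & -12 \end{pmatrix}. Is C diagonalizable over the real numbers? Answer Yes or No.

No

Characteristic polynomial: p(s) = s^3 - 8s^2 + 16s = s(s - 4)^2.
s = 4 has algebraic multiplicity 2; rank(C − 4I) = 2, so geometric multiplicity = 1.
Geometric multiplicity < algebraic multiplicity, so C is not diagonalizable.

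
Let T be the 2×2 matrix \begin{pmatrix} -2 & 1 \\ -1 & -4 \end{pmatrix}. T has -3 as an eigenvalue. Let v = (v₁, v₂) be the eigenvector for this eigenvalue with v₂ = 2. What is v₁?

-2

T + 3I = [[1, 1], [-1, -1]].
Solving (T + 3I)v = 0 gives the eigenspace spanned by (-2, 2).
With v₂ = 2, v = (-2, 2), so v₁ = -2.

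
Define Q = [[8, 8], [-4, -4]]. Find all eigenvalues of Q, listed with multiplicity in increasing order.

0, 4

Characteristic polynomial: p(t) = t^2 - 4t = t(t - 4).
Roots (with multiplicity): 0, 4.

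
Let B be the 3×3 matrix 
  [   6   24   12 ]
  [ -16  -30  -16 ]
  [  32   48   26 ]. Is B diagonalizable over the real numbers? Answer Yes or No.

Yes

Characteristic polynomial: p(r) = r^3 - 2r^2 - 36r + 72 = (r - 6)(r - 2)(r + 6).
All 3 eigenvalues are distinct, so B is diagonalizable.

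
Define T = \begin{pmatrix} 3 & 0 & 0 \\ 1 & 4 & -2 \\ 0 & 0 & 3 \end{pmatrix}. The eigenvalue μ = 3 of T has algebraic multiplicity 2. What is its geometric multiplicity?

2

T − 3I = [[0, 0, 0], [1, 1, -2], [0, 0, 0]].
This matrix has rank 1, so its null space has dimension 3 − 1 = 2.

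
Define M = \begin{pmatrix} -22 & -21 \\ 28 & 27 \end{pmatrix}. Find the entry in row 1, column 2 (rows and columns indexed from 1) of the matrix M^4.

Characteristic polynomial: s^2 - 5s - 6 = (s - 6)(s + 1), so the eigenvalues are -1, 6.
s=-1: eigenvector (1, -1).
s=6: eigenvector (-3, 4).
P = [[1, -3], [-1, 4]], D = diag(-1, 6), P⁻¹ = [[4, 3], [1, 1]].
M⁴ = P·diag(1, 1296)·P⁻¹ = [[-3884, -3885], [5180, 5181]].
The requested entry is -3885.

-3885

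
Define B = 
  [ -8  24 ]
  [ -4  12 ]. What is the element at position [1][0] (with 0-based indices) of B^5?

Characteristic polynomial: r^2 - 4r = r(r - 4), so the eigenvalues are 0, 4.
r=4: eigenvector (-2, -1).
r=0: eigenvector (3, 1).
P = [[-2, 3], [-1, 1]], D = diag(4, 0), P⁻¹ = [[1, -3], [1, -2]].
B⁵ = P·diag(1024, 0)·P⁻¹ = [[-2048, 6144], [-1024, 3072]].
The requested entry is -1024.

-1024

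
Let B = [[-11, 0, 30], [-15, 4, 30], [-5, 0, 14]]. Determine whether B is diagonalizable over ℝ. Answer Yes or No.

Characteristic polynomial: p(μ) = μ^3 - 7μ^2 + 8μ + 16 = (μ - 4)^2(μ + 1).
μ = 4 has algebraic multiplicity 2; rank(B − 4I) = 1, so geometric multiplicity = 2.
Every eigenvalue has geometric = algebraic multiplicity, so B is diagonalizable.

Yes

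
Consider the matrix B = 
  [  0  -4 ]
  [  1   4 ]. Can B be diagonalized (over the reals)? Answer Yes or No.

Characteristic polynomial: p(r) = r^2 - 4r + 4 = (r - 2)^2.
r = 2 has algebraic multiplicity 2; rank(B − 2I) = 1, so geometric multiplicity = 1.
Geometric multiplicity < algebraic multiplicity, so B is not diagonalizable.

No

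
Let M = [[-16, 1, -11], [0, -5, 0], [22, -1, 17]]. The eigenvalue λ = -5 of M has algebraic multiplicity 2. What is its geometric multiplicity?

M + 5I = [[-11, 1, -11], [0, 0, 0], [22, -1, 22]].
This matrix has rank 2, so its null space has dimension 3 − 2 = 1.

1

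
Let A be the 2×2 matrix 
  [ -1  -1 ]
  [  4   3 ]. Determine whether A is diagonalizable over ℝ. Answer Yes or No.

No

Characteristic polynomial: p(r) = r^2 - 2r + 1 = (r - 1)^2.
r = 1 has algebraic multiplicity 2; rank(A − 1I) = 1, so geometric multiplicity = 1.
Geometric multiplicity < algebraic multiplicity, so A is not diagonalizable.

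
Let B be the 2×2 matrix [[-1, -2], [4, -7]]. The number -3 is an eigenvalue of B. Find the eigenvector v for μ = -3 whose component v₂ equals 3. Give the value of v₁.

3

B + 3I = [[2, -2], [4, -4]].
Solving (B + 3I)v = 0 gives the eigenspace spanned by (3, 3).
With v₂ = 3, v = (3, 3), so v₁ = 3.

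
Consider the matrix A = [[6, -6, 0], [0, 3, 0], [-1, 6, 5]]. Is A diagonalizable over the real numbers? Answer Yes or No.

Characteristic polynomial: p(λ) = λ^3 - 14λ^2 + 63λ - 90 = (λ - 6)(λ - 5)(λ - 3).
All 3 eigenvalues are distinct, so A is diagonalizable.

Yes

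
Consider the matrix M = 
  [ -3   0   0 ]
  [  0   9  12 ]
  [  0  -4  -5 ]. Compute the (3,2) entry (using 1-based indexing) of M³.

-52

Characteristic polynomial: μ^3 - μ^2 - 9μ + 9 = (μ - 3)(μ - 1)(μ + 3), so the eigenvalues are -3, 1, 3.
μ=-3: eigenvector (1, 0, 0).
μ=3: eigenvector (0, 2, -1).
μ=1: eigenvector (0, -3, 2).
P = [[1, 0, 0], [0, 2, -3], [0, -1, 2]], D = diag(-3, 3, 1), P⁻¹ = [[1, 0, 0], [0, 2, 3], [0, 1, 2]].
M³ = P·diag(-27, 27, 1)·P⁻¹ = [[-27, 0, 0], [0, 105, 156], [0, -52, -77]].
The requested entry is -52.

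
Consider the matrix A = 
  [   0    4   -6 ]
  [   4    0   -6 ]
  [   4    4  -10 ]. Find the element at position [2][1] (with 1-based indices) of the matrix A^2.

-24

Characteristic polynomial: λ^3 + 10λ^2 + 32λ + 32 = (λ + 2)(λ + 4)^2, so the eigenvalues are -4, -4, -2.
λ=-4: eigenvector (-1, -2, -2).
λ=-4: eigenvector (-2, -1, -2).
λ=-2: eigenvector (1, 1, 1).
P = [[-1, -2, 1], [-2, -1, 1], [-2, -2, 1]], D = diag(-4, -4, -2), P⁻¹ = [[1, 0, -1], [0, 1, -1], [2, 2, -3]].
A² = P·diag(16, 16, 4)·P⁻¹ = [[-8, -24, 36], [-24, -8, 36], [-24, -24, 52]].
The requested entry is -24.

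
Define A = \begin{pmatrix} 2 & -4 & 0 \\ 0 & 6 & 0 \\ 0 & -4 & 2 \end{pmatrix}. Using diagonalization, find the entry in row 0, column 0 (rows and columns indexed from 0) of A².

Characteristic polynomial: r^3 - 10r^2 + 28r - 24 = (r - 6)(r - 2)^2, so the eigenvalues are 2, 2, 6.
r=2: eigenvector (1, 0, 0).
r=2: eigenvector (1, 0, 1).
r=6: eigenvector (-1, 1, -1).
P = [[1, 1, -1], [0, 0, 1], [0, 1, -1]], D = diag(2, 2, 6), P⁻¹ = [[1, 0, -1], [0, 1, 1], [0, 1, 0]].
A² = P·diag(4, 4, 36)·P⁻¹ = [[4, -32, 0], [0, 36, 0], [0, -32, 4]].
The requested entry is 4.

4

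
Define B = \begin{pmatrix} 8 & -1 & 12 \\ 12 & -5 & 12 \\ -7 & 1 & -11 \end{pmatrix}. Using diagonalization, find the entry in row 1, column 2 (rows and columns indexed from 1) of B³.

Characteristic polynomial: s^3 + 8s^2 + 11s - 20 = (s - 1)(s + 4)(s + 5), so the eigenvalues are -5, -4, 1.
s=1: eigenvector (2, 2, -1).
s=-5: eigenvector (1, 1, -1).
s=-4: eigenvector (-1, 0, 1).
P = [[2, 1, -1], [2, 1, 0], [-1, -1, 1]], D = diag(1, -5, -4), P⁻¹ = [[1, 0, 1], [-2, 1, -2], [-1, 1, 0]].
B³ = P·diag(1, -125, -64)·P⁻¹ = [[188, -61, 252], [252, -125, 252], [-187, 61, -251]].
The requested entry is -61.

-61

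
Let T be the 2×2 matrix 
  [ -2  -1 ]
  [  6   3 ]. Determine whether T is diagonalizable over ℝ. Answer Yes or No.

Characteristic polynomial: p(s) = s^2 - s = s(s - 1).
All 2 eigenvalues are distinct, so T is diagonalizable.

Yes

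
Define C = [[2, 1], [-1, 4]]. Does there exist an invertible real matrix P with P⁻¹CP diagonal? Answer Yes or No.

No

Characteristic polynomial: p(λ) = λ^2 - 6λ + 9 = (λ - 3)^2.
λ = 3 has algebraic multiplicity 2; rank(C − 3I) = 1, so geometric multiplicity = 1.
Geometric multiplicity < algebraic multiplicity, so C is not diagonalizable.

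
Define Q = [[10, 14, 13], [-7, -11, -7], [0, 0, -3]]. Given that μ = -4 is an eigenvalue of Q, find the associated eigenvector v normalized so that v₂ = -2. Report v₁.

Q + 4I = [[14, 14, 13], [-7, -7, -7], [0, 0, 1]].
Solving (Q + 4I)v = 0 gives the eigenspace spanned by (2, -2, 0).
With v₂ = -2, v = (2, -2, 0), so v₁ = 2.

2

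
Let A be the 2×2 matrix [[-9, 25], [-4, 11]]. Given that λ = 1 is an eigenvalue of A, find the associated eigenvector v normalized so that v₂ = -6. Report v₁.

-15

A − 1I = [[-10, 25], [-4, 10]].
Solving (A − 1I)v = 0 gives the eigenspace spanned by (-15, -6).
With v₂ = -6, v = (-15, -6), so v₁ = -15.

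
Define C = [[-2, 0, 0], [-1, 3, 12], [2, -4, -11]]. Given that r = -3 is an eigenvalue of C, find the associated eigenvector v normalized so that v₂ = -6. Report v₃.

3

C + 3I = [[1, 0, 0], [-1, 6, 12], [2, -4, -8]].
Solving (C + 3I)v = 0 gives the eigenspace spanned by (0, -6, 3).
With v₂ = -6, v = (0, -6, 3), so v₃ = 3.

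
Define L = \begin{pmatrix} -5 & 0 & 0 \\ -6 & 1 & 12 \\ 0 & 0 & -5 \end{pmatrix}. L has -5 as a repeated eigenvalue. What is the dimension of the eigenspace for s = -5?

L + 5I = [[0, 0, 0], [-6, 6, 12], [0, 0, 0]].
This matrix has rank 1, so its null space has dimension 3 − 1 = 2.

2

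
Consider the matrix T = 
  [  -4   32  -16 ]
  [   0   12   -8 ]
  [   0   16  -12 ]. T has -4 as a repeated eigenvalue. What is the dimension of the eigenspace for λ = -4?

2

T + 4I = [[0, 32, -16], [0, 16, -8], [0, 16, -8]].
This matrix has rank 1, so its null space has dimension 3 − 1 = 2.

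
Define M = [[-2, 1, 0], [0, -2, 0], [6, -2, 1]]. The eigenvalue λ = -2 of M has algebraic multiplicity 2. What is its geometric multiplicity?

1

M + 2I = [[0, 1, 0], [0, 0, 0], [6, -2, 3]].
This matrix has rank 2, so its null space has dimension 3 − 2 = 1.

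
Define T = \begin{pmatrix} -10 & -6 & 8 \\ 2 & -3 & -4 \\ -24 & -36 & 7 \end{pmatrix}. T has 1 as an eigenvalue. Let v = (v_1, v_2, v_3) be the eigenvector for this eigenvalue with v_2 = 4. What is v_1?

-8

T − 1I = [[-11, -6, 8], [2, -4, -4], [-24, -36, 6]].
Solving (T − 1I)v = 0 gives the eigenspace spanned by (-8, 4, -8).
With v_2 = 4, v = (-8, 4, -8), so v_1 = -8.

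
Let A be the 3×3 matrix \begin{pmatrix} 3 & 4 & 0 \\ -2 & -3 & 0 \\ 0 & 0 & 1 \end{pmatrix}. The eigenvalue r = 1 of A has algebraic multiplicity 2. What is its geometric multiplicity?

A − 1I = [[2, 4, 0], [-2, -4, 0], [0, 0, 0]].
This matrix has rank 1, so its null space has dimension 3 − 1 = 2.

2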